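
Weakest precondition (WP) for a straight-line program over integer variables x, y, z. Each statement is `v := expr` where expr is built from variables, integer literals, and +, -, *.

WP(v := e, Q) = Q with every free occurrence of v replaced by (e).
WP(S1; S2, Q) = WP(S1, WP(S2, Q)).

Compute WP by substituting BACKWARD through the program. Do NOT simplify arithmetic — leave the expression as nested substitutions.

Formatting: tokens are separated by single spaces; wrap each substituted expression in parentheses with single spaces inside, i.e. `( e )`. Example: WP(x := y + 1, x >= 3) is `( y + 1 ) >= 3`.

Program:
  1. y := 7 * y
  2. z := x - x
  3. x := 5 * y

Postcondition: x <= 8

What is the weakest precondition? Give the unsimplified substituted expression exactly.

Answer: ( 5 * ( 7 * y ) ) <= 8

Derivation:
post: x <= 8
stmt 3: x := 5 * y  -- replace 1 occurrence(s) of x with (5 * y)
  => ( 5 * y ) <= 8
stmt 2: z := x - x  -- replace 0 occurrence(s) of z with (x - x)
  => ( 5 * y ) <= 8
stmt 1: y := 7 * y  -- replace 1 occurrence(s) of y with (7 * y)
  => ( 5 * ( 7 * y ) ) <= 8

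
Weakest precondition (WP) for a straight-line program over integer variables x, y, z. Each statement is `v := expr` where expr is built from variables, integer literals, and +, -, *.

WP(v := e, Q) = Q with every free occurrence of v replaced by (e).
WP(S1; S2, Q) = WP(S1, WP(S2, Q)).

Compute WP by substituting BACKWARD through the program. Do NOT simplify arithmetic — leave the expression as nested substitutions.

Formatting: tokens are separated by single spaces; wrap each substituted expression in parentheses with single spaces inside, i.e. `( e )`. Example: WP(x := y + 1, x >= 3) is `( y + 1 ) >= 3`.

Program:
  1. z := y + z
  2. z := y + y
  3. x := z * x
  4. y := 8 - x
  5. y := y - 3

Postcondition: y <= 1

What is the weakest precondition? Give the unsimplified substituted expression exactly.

Answer: ( ( 8 - ( ( y + y ) * x ) ) - 3 ) <= 1

Derivation:
post: y <= 1
stmt 5: y := y - 3  -- replace 1 occurrence(s) of y with (y - 3)
  => ( y - 3 ) <= 1
stmt 4: y := 8 - x  -- replace 1 occurrence(s) of y with (8 - x)
  => ( ( 8 - x ) - 3 ) <= 1
stmt 3: x := z * x  -- replace 1 occurrence(s) of x with (z * x)
  => ( ( 8 - ( z * x ) ) - 3 ) <= 1
stmt 2: z := y + y  -- replace 1 occurrence(s) of z with (y + y)
  => ( ( 8 - ( ( y + y ) * x ) ) - 3 ) <= 1
stmt 1: z := y + z  -- replace 0 occurrence(s) of z with (y + z)
  => ( ( 8 - ( ( y + y ) * x ) ) - 3 ) <= 1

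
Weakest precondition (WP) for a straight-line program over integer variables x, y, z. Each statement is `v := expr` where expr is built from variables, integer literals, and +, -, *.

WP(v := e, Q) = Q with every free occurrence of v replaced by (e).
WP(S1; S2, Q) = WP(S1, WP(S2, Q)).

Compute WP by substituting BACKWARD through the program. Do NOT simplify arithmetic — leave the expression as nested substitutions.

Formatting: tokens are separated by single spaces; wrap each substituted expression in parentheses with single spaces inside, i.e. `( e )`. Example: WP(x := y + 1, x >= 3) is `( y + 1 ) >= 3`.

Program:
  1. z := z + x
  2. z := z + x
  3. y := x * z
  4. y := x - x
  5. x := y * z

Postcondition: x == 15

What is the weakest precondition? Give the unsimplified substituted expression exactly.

Answer: ( ( x - x ) * ( ( z + x ) + x ) ) == 15

Derivation:
post: x == 15
stmt 5: x := y * z  -- replace 1 occurrence(s) of x with (y * z)
  => ( y * z ) == 15
stmt 4: y := x - x  -- replace 1 occurrence(s) of y with (x - x)
  => ( ( x - x ) * z ) == 15
stmt 3: y := x * z  -- replace 0 occurrence(s) of y with (x * z)
  => ( ( x - x ) * z ) == 15
stmt 2: z := z + x  -- replace 1 occurrence(s) of z with (z + x)
  => ( ( x - x ) * ( z + x ) ) == 15
stmt 1: z := z + x  -- replace 1 occurrence(s) of z with (z + x)
  => ( ( x - x ) * ( ( z + x ) + x ) ) == 15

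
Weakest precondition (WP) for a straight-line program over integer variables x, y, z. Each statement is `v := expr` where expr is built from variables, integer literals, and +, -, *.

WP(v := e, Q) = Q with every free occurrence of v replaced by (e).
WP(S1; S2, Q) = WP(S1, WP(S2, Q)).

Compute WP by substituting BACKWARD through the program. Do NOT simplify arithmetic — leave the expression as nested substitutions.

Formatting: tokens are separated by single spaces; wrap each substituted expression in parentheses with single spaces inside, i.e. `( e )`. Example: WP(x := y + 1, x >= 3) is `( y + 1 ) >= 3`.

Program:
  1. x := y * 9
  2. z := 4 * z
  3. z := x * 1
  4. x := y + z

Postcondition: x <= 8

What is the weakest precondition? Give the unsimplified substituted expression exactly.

post: x <= 8
stmt 4: x := y + z  -- replace 1 occurrence(s) of x with (y + z)
  => ( y + z ) <= 8
stmt 3: z := x * 1  -- replace 1 occurrence(s) of z with (x * 1)
  => ( y + ( x * 1 ) ) <= 8
stmt 2: z := 4 * z  -- replace 0 occurrence(s) of z with (4 * z)
  => ( y + ( x * 1 ) ) <= 8
stmt 1: x := y * 9  -- replace 1 occurrence(s) of x with (y * 9)
  => ( y + ( ( y * 9 ) * 1 ) ) <= 8

Answer: ( y + ( ( y * 9 ) * 1 ) ) <= 8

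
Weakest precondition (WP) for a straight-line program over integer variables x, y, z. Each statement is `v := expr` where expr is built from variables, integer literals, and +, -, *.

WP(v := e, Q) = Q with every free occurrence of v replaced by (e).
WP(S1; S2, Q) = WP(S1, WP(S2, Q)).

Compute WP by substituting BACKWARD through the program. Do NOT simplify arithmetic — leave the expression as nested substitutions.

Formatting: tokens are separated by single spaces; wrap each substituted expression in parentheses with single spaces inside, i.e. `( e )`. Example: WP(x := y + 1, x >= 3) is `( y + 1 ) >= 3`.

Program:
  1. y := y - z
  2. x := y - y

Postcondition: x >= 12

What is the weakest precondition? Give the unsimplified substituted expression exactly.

Answer: ( ( y - z ) - ( y - z ) ) >= 12

Derivation:
post: x >= 12
stmt 2: x := y - y  -- replace 1 occurrence(s) of x with (y - y)
  => ( y - y ) >= 12
stmt 1: y := y - z  -- replace 2 occurrence(s) of y with (y - z)
  => ( ( y - z ) - ( y - z ) ) >= 12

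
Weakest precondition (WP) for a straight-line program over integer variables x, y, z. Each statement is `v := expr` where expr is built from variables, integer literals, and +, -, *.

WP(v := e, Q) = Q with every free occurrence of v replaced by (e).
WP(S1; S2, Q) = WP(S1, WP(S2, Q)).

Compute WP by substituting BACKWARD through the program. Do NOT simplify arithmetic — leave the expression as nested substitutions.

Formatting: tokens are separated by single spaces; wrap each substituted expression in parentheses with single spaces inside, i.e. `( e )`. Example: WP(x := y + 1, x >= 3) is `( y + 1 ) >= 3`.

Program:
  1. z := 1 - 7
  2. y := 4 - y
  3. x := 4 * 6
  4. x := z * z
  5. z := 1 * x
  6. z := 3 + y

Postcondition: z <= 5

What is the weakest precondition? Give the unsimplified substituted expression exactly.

Answer: ( 3 + ( 4 - y ) ) <= 5

Derivation:
post: z <= 5
stmt 6: z := 3 + y  -- replace 1 occurrence(s) of z with (3 + y)
  => ( 3 + y ) <= 5
stmt 5: z := 1 * x  -- replace 0 occurrence(s) of z with (1 * x)
  => ( 3 + y ) <= 5
stmt 4: x := z * z  -- replace 0 occurrence(s) of x with (z * z)
  => ( 3 + y ) <= 5
stmt 3: x := 4 * 6  -- replace 0 occurrence(s) of x with (4 * 6)
  => ( 3 + y ) <= 5
stmt 2: y := 4 - y  -- replace 1 occurrence(s) of y with (4 - y)
  => ( 3 + ( 4 - y ) ) <= 5
stmt 1: z := 1 - 7  -- replace 0 occurrence(s) of z with (1 - 7)
  => ( 3 + ( 4 - y ) ) <= 5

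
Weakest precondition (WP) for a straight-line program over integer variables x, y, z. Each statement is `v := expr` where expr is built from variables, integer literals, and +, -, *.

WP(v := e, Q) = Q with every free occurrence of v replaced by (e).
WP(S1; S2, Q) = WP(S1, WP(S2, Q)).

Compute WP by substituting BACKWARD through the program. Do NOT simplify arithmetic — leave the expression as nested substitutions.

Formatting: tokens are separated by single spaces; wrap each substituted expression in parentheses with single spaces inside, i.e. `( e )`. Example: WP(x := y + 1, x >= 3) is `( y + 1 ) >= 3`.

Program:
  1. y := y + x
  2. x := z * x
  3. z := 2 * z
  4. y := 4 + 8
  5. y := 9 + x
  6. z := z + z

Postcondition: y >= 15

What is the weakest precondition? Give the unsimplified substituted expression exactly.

post: y >= 15
stmt 6: z := z + z  -- replace 0 occurrence(s) of z with (z + z)
  => y >= 15
stmt 5: y := 9 + x  -- replace 1 occurrence(s) of y with (9 + x)
  => ( 9 + x ) >= 15
stmt 4: y := 4 + 8  -- replace 0 occurrence(s) of y with (4 + 8)
  => ( 9 + x ) >= 15
stmt 3: z := 2 * z  -- replace 0 occurrence(s) of z with (2 * z)
  => ( 9 + x ) >= 15
stmt 2: x := z * x  -- replace 1 occurrence(s) of x with (z * x)
  => ( 9 + ( z * x ) ) >= 15
stmt 1: y := y + x  -- replace 0 occurrence(s) of y with (y + x)
  => ( 9 + ( z * x ) ) >= 15

Answer: ( 9 + ( z * x ) ) >= 15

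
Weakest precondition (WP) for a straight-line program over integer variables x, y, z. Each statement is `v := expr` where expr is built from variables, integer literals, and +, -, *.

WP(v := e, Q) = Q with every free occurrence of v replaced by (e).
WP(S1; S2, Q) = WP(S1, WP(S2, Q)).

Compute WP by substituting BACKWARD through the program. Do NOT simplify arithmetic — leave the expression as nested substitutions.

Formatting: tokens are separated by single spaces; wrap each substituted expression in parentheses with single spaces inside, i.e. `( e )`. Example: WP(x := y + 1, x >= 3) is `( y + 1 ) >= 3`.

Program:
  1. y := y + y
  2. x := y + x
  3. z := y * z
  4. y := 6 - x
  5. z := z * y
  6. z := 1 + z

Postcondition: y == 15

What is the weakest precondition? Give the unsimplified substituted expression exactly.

Answer: ( 6 - ( ( y + y ) + x ) ) == 15

Derivation:
post: y == 15
stmt 6: z := 1 + z  -- replace 0 occurrence(s) of z with (1 + z)
  => y == 15
stmt 5: z := z * y  -- replace 0 occurrence(s) of z with (z * y)
  => y == 15
stmt 4: y := 6 - x  -- replace 1 occurrence(s) of y with (6 - x)
  => ( 6 - x ) == 15
stmt 3: z := y * z  -- replace 0 occurrence(s) of z with (y * z)
  => ( 6 - x ) == 15
stmt 2: x := y + x  -- replace 1 occurrence(s) of x with (y + x)
  => ( 6 - ( y + x ) ) == 15
stmt 1: y := y + y  -- replace 1 occurrence(s) of y with (y + y)
  => ( 6 - ( ( y + y ) + x ) ) == 15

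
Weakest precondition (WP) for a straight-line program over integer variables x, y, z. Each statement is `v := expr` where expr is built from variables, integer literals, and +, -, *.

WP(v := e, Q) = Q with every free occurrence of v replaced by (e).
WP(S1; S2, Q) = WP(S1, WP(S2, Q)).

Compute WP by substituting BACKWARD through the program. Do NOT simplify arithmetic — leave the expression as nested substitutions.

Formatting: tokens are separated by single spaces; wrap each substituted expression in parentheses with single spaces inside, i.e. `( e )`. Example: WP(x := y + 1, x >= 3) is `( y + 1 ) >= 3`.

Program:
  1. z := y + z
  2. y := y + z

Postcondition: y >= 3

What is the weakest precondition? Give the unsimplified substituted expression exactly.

Answer: ( y + ( y + z ) ) >= 3

Derivation:
post: y >= 3
stmt 2: y := y + z  -- replace 1 occurrence(s) of y with (y + z)
  => ( y + z ) >= 3
stmt 1: z := y + z  -- replace 1 occurrence(s) of z with (y + z)
  => ( y + ( y + z ) ) >= 3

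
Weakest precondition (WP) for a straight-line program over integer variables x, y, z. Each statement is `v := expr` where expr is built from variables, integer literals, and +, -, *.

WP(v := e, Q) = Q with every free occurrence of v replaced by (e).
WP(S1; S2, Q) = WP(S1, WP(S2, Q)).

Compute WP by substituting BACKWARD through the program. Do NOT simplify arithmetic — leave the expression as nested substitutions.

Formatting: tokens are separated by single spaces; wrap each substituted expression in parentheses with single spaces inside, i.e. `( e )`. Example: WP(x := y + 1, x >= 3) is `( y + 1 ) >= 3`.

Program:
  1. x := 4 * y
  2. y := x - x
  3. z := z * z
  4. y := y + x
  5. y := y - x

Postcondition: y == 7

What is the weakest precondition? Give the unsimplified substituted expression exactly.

Answer: ( ( ( ( 4 * y ) - ( 4 * y ) ) + ( 4 * y ) ) - ( 4 * y ) ) == 7

Derivation:
post: y == 7
stmt 5: y := y - x  -- replace 1 occurrence(s) of y with (y - x)
  => ( y - x ) == 7
stmt 4: y := y + x  -- replace 1 occurrence(s) of y with (y + x)
  => ( ( y + x ) - x ) == 7
stmt 3: z := z * z  -- replace 0 occurrence(s) of z with (z * z)
  => ( ( y + x ) - x ) == 7
stmt 2: y := x - x  -- replace 1 occurrence(s) of y with (x - x)
  => ( ( ( x - x ) + x ) - x ) == 7
stmt 1: x := 4 * y  -- replace 4 occurrence(s) of x with (4 * y)
  => ( ( ( ( 4 * y ) - ( 4 * y ) ) + ( 4 * y ) ) - ( 4 * y ) ) == 7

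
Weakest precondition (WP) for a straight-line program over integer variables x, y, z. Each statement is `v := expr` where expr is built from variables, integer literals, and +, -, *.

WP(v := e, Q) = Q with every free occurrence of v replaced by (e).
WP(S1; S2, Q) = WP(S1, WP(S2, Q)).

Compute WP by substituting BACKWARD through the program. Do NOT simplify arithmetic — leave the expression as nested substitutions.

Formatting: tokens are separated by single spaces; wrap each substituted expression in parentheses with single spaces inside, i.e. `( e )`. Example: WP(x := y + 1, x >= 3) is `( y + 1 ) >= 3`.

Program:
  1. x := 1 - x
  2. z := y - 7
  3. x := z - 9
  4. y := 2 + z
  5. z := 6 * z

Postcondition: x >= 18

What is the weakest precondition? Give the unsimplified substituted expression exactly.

post: x >= 18
stmt 5: z := 6 * z  -- replace 0 occurrence(s) of z with (6 * z)
  => x >= 18
stmt 4: y := 2 + z  -- replace 0 occurrence(s) of y with (2 + z)
  => x >= 18
stmt 3: x := z - 9  -- replace 1 occurrence(s) of x with (z - 9)
  => ( z - 9 ) >= 18
stmt 2: z := y - 7  -- replace 1 occurrence(s) of z with (y - 7)
  => ( ( y - 7 ) - 9 ) >= 18
stmt 1: x := 1 - x  -- replace 0 occurrence(s) of x with (1 - x)
  => ( ( y - 7 ) - 9 ) >= 18

Answer: ( ( y - 7 ) - 9 ) >= 18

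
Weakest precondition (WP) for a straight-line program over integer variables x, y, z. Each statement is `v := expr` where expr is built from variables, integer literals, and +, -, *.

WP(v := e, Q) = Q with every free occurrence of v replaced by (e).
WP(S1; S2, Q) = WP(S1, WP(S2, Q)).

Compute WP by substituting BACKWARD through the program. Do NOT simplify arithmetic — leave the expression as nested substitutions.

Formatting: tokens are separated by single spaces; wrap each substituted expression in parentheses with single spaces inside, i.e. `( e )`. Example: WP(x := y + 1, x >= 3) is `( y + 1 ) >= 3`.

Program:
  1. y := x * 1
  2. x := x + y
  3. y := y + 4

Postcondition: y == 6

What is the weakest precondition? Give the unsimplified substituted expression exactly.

post: y == 6
stmt 3: y := y + 4  -- replace 1 occurrence(s) of y with (y + 4)
  => ( y + 4 ) == 6
stmt 2: x := x + y  -- replace 0 occurrence(s) of x with (x + y)
  => ( y + 4 ) == 6
stmt 1: y := x * 1  -- replace 1 occurrence(s) of y with (x * 1)
  => ( ( x * 1 ) + 4 ) == 6

Answer: ( ( x * 1 ) + 4 ) == 6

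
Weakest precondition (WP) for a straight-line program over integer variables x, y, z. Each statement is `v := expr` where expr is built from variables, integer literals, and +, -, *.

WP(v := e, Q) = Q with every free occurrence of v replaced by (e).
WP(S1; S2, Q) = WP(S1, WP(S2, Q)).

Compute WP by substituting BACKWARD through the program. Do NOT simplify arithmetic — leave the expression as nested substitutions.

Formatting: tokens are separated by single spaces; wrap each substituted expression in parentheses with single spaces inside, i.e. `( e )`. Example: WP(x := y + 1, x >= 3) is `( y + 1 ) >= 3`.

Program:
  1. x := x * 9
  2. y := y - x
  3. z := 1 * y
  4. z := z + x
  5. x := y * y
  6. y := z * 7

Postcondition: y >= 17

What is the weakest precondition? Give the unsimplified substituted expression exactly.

Answer: ( ( ( 1 * ( y - ( x * 9 ) ) ) + ( x * 9 ) ) * 7 ) >= 17

Derivation:
post: y >= 17
stmt 6: y := z * 7  -- replace 1 occurrence(s) of y with (z * 7)
  => ( z * 7 ) >= 17
stmt 5: x := y * y  -- replace 0 occurrence(s) of x with (y * y)
  => ( z * 7 ) >= 17
stmt 4: z := z + x  -- replace 1 occurrence(s) of z with (z + x)
  => ( ( z + x ) * 7 ) >= 17
stmt 3: z := 1 * y  -- replace 1 occurrence(s) of z with (1 * y)
  => ( ( ( 1 * y ) + x ) * 7 ) >= 17
stmt 2: y := y - x  -- replace 1 occurrence(s) of y with (y - x)
  => ( ( ( 1 * ( y - x ) ) + x ) * 7 ) >= 17
stmt 1: x := x * 9  -- replace 2 occurrence(s) of x with (x * 9)
  => ( ( ( 1 * ( y - ( x * 9 ) ) ) + ( x * 9 ) ) * 7 ) >= 17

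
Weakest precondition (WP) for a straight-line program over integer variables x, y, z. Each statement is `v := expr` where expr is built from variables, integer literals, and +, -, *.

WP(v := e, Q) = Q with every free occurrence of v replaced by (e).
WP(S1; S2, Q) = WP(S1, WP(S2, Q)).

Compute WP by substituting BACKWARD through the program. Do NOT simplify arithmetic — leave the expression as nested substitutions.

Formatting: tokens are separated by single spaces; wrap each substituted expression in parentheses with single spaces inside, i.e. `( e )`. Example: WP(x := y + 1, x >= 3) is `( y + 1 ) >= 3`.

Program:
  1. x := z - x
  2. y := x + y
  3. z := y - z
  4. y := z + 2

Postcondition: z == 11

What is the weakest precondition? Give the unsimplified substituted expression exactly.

post: z == 11
stmt 4: y := z + 2  -- replace 0 occurrence(s) of y with (z + 2)
  => z == 11
stmt 3: z := y - z  -- replace 1 occurrence(s) of z with (y - z)
  => ( y - z ) == 11
stmt 2: y := x + y  -- replace 1 occurrence(s) of y with (x + y)
  => ( ( x + y ) - z ) == 11
stmt 1: x := z - x  -- replace 1 occurrence(s) of x with (z - x)
  => ( ( ( z - x ) + y ) - z ) == 11

Answer: ( ( ( z - x ) + y ) - z ) == 11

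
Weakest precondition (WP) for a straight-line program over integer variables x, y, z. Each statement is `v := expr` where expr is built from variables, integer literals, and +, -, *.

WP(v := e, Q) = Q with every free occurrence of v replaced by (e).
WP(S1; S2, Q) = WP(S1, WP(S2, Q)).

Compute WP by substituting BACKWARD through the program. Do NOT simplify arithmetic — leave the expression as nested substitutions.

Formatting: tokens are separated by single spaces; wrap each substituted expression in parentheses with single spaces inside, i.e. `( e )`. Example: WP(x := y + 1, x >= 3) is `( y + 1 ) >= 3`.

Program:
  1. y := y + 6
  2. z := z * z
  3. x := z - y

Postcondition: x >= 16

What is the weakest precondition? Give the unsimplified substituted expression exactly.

Answer: ( ( z * z ) - ( y + 6 ) ) >= 16

Derivation:
post: x >= 16
stmt 3: x := z - y  -- replace 1 occurrence(s) of x with (z - y)
  => ( z - y ) >= 16
stmt 2: z := z * z  -- replace 1 occurrence(s) of z with (z * z)
  => ( ( z * z ) - y ) >= 16
stmt 1: y := y + 6  -- replace 1 occurrence(s) of y with (y + 6)
  => ( ( z * z ) - ( y + 6 ) ) >= 16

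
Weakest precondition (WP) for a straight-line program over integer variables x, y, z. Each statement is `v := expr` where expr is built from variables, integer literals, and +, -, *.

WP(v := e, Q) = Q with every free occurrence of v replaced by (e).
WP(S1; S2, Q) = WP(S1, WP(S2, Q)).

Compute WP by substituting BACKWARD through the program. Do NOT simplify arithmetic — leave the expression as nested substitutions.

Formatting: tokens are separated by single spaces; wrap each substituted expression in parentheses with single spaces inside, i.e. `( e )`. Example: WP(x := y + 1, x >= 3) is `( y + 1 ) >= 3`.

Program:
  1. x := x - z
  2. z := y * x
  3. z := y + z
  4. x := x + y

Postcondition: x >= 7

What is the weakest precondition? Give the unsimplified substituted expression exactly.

Answer: ( ( x - z ) + y ) >= 7

Derivation:
post: x >= 7
stmt 4: x := x + y  -- replace 1 occurrence(s) of x with (x + y)
  => ( x + y ) >= 7
stmt 3: z := y + z  -- replace 0 occurrence(s) of z with (y + z)
  => ( x + y ) >= 7
stmt 2: z := y * x  -- replace 0 occurrence(s) of z with (y * x)
  => ( x + y ) >= 7
stmt 1: x := x - z  -- replace 1 occurrence(s) of x with (x - z)
  => ( ( x - z ) + y ) >= 7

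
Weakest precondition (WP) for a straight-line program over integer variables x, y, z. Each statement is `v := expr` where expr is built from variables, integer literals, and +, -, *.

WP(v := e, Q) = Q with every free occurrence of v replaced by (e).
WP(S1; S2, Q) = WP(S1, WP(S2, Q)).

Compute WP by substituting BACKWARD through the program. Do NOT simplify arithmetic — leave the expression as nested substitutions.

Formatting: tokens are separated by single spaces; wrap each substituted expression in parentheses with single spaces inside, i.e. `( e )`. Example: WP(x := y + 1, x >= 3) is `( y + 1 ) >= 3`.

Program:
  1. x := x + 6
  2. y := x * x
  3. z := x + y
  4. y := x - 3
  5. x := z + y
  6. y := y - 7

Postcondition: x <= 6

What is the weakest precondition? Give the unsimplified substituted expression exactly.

Answer: ( ( ( x + 6 ) + ( ( x + 6 ) * ( x + 6 ) ) ) + ( ( x + 6 ) - 3 ) ) <= 6

Derivation:
post: x <= 6
stmt 6: y := y - 7  -- replace 0 occurrence(s) of y with (y - 7)
  => x <= 6
stmt 5: x := z + y  -- replace 1 occurrence(s) of x with (z + y)
  => ( z + y ) <= 6
stmt 4: y := x - 3  -- replace 1 occurrence(s) of y with (x - 3)
  => ( z + ( x - 3 ) ) <= 6
stmt 3: z := x + y  -- replace 1 occurrence(s) of z with (x + y)
  => ( ( x + y ) + ( x - 3 ) ) <= 6
stmt 2: y := x * x  -- replace 1 occurrence(s) of y with (x * x)
  => ( ( x + ( x * x ) ) + ( x - 3 ) ) <= 6
stmt 1: x := x + 6  -- replace 4 occurrence(s) of x with (x + 6)
  => ( ( ( x + 6 ) + ( ( x + 6 ) * ( x + 6 ) ) ) + ( ( x + 6 ) - 3 ) ) <= 6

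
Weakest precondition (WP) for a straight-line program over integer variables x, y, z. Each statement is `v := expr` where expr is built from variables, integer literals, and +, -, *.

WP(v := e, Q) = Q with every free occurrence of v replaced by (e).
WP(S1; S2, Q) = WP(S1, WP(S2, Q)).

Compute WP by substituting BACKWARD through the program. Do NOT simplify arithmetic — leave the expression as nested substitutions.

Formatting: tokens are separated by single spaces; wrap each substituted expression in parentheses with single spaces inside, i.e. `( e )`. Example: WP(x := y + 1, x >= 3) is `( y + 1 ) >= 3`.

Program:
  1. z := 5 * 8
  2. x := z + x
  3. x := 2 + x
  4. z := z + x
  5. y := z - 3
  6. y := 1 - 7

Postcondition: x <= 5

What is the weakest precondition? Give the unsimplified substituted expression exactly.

post: x <= 5
stmt 6: y := 1 - 7  -- replace 0 occurrence(s) of y with (1 - 7)
  => x <= 5
stmt 5: y := z - 3  -- replace 0 occurrence(s) of y with (z - 3)
  => x <= 5
stmt 4: z := z + x  -- replace 0 occurrence(s) of z with (z + x)
  => x <= 5
stmt 3: x := 2 + x  -- replace 1 occurrence(s) of x with (2 + x)
  => ( 2 + x ) <= 5
stmt 2: x := z + x  -- replace 1 occurrence(s) of x with (z + x)
  => ( 2 + ( z + x ) ) <= 5
stmt 1: z := 5 * 8  -- replace 1 occurrence(s) of z with (5 * 8)
  => ( 2 + ( ( 5 * 8 ) + x ) ) <= 5

Answer: ( 2 + ( ( 5 * 8 ) + x ) ) <= 5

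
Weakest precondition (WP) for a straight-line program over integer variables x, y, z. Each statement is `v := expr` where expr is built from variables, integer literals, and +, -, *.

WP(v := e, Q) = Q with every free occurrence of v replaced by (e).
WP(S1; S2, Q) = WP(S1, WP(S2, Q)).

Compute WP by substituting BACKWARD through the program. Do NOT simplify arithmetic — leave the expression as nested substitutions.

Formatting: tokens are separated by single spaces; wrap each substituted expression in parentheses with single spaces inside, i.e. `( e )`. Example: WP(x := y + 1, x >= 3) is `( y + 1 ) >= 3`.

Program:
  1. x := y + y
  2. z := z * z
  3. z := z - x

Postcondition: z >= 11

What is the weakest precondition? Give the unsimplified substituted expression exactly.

post: z >= 11
stmt 3: z := z - x  -- replace 1 occurrence(s) of z with (z - x)
  => ( z - x ) >= 11
stmt 2: z := z * z  -- replace 1 occurrence(s) of z with (z * z)
  => ( ( z * z ) - x ) >= 11
stmt 1: x := y + y  -- replace 1 occurrence(s) of x with (y + y)
  => ( ( z * z ) - ( y + y ) ) >= 11

Answer: ( ( z * z ) - ( y + y ) ) >= 11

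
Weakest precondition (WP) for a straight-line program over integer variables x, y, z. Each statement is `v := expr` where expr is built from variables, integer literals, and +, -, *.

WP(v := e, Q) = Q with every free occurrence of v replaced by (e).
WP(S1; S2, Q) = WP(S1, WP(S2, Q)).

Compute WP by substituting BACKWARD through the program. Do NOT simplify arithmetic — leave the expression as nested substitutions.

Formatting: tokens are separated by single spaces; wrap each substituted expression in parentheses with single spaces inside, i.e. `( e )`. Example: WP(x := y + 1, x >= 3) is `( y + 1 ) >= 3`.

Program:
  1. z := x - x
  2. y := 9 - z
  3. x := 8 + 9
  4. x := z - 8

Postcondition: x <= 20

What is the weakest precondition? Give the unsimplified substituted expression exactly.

post: x <= 20
stmt 4: x := z - 8  -- replace 1 occurrence(s) of x with (z - 8)
  => ( z - 8 ) <= 20
stmt 3: x := 8 + 9  -- replace 0 occurrence(s) of x with (8 + 9)
  => ( z - 8 ) <= 20
stmt 2: y := 9 - z  -- replace 0 occurrence(s) of y with (9 - z)
  => ( z - 8 ) <= 20
stmt 1: z := x - x  -- replace 1 occurrence(s) of z with (x - x)
  => ( ( x - x ) - 8 ) <= 20

Answer: ( ( x - x ) - 8 ) <= 20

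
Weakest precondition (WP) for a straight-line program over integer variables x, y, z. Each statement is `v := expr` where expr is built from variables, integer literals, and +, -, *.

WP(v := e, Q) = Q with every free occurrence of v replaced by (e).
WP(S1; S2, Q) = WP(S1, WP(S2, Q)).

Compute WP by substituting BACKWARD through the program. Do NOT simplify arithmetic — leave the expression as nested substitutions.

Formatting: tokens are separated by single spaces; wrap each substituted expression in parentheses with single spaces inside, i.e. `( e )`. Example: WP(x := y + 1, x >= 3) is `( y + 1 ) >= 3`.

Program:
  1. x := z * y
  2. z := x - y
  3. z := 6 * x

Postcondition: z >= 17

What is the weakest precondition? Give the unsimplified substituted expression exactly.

Answer: ( 6 * ( z * y ) ) >= 17

Derivation:
post: z >= 17
stmt 3: z := 6 * x  -- replace 1 occurrence(s) of z with (6 * x)
  => ( 6 * x ) >= 17
stmt 2: z := x - y  -- replace 0 occurrence(s) of z with (x - y)
  => ( 6 * x ) >= 17
stmt 1: x := z * y  -- replace 1 occurrence(s) of x with (z * y)
  => ( 6 * ( z * y ) ) >= 17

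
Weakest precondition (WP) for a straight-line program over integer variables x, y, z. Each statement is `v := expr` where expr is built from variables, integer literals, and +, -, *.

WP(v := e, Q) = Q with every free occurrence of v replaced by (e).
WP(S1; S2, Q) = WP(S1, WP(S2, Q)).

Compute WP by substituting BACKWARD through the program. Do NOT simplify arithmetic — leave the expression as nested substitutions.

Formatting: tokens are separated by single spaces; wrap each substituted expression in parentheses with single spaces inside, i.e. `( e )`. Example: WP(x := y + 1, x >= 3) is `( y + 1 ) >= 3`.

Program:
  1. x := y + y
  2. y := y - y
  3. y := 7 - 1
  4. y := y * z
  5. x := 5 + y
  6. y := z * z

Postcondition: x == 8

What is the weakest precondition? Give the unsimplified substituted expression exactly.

post: x == 8
stmt 6: y := z * z  -- replace 0 occurrence(s) of y with (z * z)
  => x == 8
stmt 5: x := 5 + y  -- replace 1 occurrence(s) of x with (5 + y)
  => ( 5 + y ) == 8
stmt 4: y := y * z  -- replace 1 occurrence(s) of y with (y * z)
  => ( 5 + ( y * z ) ) == 8
stmt 3: y := 7 - 1  -- replace 1 occurrence(s) of y with (7 - 1)
  => ( 5 + ( ( 7 - 1 ) * z ) ) == 8
stmt 2: y := y - y  -- replace 0 occurrence(s) of y with (y - y)
  => ( 5 + ( ( 7 - 1 ) * z ) ) == 8
stmt 1: x := y + y  -- replace 0 occurrence(s) of x with (y + y)
  => ( 5 + ( ( 7 - 1 ) * z ) ) == 8

Answer: ( 5 + ( ( 7 - 1 ) * z ) ) == 8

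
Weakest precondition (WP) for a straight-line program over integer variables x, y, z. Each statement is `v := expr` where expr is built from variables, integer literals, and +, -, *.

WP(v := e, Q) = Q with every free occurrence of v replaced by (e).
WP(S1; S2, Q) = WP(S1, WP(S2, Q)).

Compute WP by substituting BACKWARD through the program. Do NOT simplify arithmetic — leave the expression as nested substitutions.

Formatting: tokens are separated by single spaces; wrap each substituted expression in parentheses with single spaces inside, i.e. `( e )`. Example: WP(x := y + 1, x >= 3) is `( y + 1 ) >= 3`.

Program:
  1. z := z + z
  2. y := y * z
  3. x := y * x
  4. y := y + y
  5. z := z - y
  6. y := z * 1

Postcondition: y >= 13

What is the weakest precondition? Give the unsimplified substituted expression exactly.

Answer: ( ( ( z + z ) - ( ( y * ( z + z ) ) + ( y * ( z + z ) ) ) ) * 1 ) >= 13

Derivation:
post: y >= 13
stmt 6: y := z * 1  -- replace 1 occurrence(s) of y with (z * 1)
  => ( z * 1 ) >= 13
stmt 5: z := z - y  -- replace 1 occurrence(s) of z with (z - y)
  => ( ( z - y ) * 1 ) >= 13
stmt 4: y := y + y  -- replace 1 occurrence(s) of y with (y + y)
  => ( ( z - ( y + y ) ) * 1 ) >= 13
stmt 3: x := y * x  -- replace 0 occurrence(s) of x with (y * x)
  => ( ( z - ( y + y ) ) * 1 ) >= 13
stmt 2: y := y * z  -- replace 2 occurrence(s) of y with (y * z)
  => ( ( z - ( ( y * z ) + ( y * z ) ) ) * 1 ) >= 13
stmt 1: z := z + z  -- replace 3 occurrence(s) of z with (z + z)
  => ( ( ( z + z ) - ( ( y * ( z + z ) ) + ( y * ( z + z ) ) ) ) * 1 ) >= 13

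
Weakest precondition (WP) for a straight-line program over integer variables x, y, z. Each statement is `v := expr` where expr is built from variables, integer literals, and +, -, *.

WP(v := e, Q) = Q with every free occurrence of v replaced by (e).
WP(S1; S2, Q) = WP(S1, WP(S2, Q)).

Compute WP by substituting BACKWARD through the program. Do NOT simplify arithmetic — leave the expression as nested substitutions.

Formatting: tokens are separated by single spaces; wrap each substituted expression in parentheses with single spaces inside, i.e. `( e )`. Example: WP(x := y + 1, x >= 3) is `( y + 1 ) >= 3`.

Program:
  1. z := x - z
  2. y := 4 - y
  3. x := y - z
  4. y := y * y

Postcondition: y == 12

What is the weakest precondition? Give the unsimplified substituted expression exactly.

post: y == 12
stmt 4: y := y * y  -- replace 1 occurrence(s) of y with (y * y)
  => ( y * y ) == 12
stmt 3: x := y - z  -- replace 0 occurrence(s) of x with (y - z)
  => ( y * y ) == 12
stmt 2: y := 4 - y  -- replace 2 occurrence(s) of y with (4 - y)
  => ( ( 4 - y ) * ( 4 - y ) ) == 12
stmt 1: z := x - z  -- replace 0 occurrence(s) of z with (x - z)
  => ( ( 4 - y ) * ( 4 - y ) ) == 12

Answer: ( ( 4 - y ) * ( 4 - y ) ) == 12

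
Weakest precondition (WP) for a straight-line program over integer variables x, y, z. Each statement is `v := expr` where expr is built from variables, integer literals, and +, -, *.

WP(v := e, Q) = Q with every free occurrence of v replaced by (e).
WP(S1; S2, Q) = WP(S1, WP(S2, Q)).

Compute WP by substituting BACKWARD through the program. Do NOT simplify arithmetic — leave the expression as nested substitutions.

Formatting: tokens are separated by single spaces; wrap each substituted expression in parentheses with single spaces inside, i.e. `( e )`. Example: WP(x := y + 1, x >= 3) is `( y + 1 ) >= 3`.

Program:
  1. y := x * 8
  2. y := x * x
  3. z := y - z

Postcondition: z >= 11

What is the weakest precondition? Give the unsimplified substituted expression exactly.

post: z >= 11
stmt 3: z := y - z  -- replace 1 occurrence(s) of z with (y - z)
  => ( y - z ) >= 11
stmt 2: y := x * x  -- replace 1 occurrence(s) of y with (x * x)
  => ( ( x * x ) - z ) >= 11
stmt 1: y := x * 8  -- replace 0 occurrence(s) of y with (x * 8)
  => ( ( x * x ) - z ) >= 11

Answer: ( ( x * x ) - z ) >= 11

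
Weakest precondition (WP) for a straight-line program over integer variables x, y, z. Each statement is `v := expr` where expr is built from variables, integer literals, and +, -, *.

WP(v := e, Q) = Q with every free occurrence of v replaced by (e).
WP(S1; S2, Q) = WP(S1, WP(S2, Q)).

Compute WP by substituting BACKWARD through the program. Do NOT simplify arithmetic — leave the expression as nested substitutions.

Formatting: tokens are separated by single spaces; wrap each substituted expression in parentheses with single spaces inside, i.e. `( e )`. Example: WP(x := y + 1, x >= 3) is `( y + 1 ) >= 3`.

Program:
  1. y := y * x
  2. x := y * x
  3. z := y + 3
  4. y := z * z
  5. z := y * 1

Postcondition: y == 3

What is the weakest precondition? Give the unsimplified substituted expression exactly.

Answer: ( ( ( y * x ) + 3 ) * ( ( y * x ) + 3 ) ) == 3

Derivation:
post: y == 3
stmt 5: z := y * 1  -- replace 0 occurrence(s) of z with (y * 1)
  => y == 3
stmt 4: y := z * z  -- replace 1 occurrence(s) of y with (z * z)
  => ( z * z ) == 3
stmt 3: z := y + 3  -- replace 2 occurrence(s) of z with (y + 3)
  => ( ( y + 3 ) * ( y + 3 ) ) == 3
stmt 2: x := y * x  -- replace 0 occurrence(s) of x with (y * x)
  => ( ( y + 3 ) * ( y + 3 ) ) == 3
stmt 1: y := y * x  -- replace 2 occurrence(s) of y with (y * x)
  => ( ( ( y * x ) + 3 ) * ( ( y * x ) + 3 ) ) == 3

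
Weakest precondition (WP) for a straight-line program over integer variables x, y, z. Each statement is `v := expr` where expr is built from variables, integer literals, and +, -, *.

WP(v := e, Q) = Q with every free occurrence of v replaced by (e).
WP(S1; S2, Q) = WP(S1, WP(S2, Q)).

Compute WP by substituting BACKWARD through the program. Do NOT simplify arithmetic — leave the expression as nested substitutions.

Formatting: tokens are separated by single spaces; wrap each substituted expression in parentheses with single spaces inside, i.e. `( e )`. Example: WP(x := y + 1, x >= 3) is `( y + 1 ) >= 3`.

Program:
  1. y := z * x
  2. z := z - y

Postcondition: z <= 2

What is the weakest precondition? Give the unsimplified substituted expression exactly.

post: z <= 2
stmt 2: z := z - y  -- replace 1 occurrence(s) of z with (z - y)
  => ( z - y ) <= 2
stmt 1: y := z * x  -- replace 1 occurrence(s) of y with (z * x)
  => ( z - ( z * x ) ) <= 2

Answer: ( z - ( z * x ) ) <= 2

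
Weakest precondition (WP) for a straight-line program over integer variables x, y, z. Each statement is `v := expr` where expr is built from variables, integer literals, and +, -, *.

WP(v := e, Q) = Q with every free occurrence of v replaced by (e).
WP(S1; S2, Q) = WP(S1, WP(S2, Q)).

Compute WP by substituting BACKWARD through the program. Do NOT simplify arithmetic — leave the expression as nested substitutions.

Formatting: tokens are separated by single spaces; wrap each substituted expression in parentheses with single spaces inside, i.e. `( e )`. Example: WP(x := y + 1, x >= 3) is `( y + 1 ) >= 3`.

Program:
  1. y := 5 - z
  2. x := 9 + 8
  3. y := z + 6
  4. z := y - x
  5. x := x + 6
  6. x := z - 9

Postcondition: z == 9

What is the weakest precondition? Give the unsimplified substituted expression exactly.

post: z == 9
stmt 6: x := z - 9  -- replace 0 occurrence(s) of x with (z - 9)
  => z == 9
stmt 5: x := x + 6  -- replace 0 occurrence(s) of x with (x + 6)
  => z == 9
stmt 4: z := y - x  -- replace 1 occurrence(s) of z with (y - x)
  => ( y - x ) == 9
stmt 3: y := z + 6  -- replace 1 occurrence(s) of y with (z + 6)
  => ( ( z + 6 ) - x ) == 9
stmt 2: x := 9 + 8  -- replace 1 occurrence(s) of x with (9 + 8)
  => ( ( z + 6 ) - ( 9 + 8 ) ) == 9
stmt 1: y := 5 - z  -- replace 0 occurrence(s) of y with (5 - z)
  => ( ( z + 6 ) - ( 9 + 8 ) ) == 9

Answer: ( ( z + 6 ) - ( 9 + 8 ) ) == 9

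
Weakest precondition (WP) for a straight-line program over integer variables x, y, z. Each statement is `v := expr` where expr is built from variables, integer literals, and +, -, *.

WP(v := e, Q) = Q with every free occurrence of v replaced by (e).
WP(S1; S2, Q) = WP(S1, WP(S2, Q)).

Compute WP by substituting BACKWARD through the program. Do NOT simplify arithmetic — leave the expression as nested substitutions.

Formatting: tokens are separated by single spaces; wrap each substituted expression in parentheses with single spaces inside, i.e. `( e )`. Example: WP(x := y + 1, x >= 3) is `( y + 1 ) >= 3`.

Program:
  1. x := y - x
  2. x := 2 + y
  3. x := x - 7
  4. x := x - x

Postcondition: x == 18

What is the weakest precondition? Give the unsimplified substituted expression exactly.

post: x == 18
stmt 4: x := x - x  -- replace 1 occurrence(s) of x with (x - x)
  => ( x - x ) == 18
stmt 3: x := x - 7  -- replace 2 occurrence(s) of x with (x - 7)
  => ( ( x - 7 ) - ( x - 7 ) ) == 18
stmt 2: x := 2 + y  -- replace 2 occurrence(s) of x with (2 + y)
  => ( ( ( 2 + y ) - 7 ) - ( ( 2 + y ) - 7 ) ) == 18
stmt 1: x := y - x  -- replace 0 occurrence(s) of x with (y - x)
  => ( ( ( 2 + y ) - 7 ) - ( ( 2 + y ) - 7 ) ) == 18

Answer: ( ( ( 2 + y ) - 7 ) - ( ( 2 + y ) - 7 ) ) == 18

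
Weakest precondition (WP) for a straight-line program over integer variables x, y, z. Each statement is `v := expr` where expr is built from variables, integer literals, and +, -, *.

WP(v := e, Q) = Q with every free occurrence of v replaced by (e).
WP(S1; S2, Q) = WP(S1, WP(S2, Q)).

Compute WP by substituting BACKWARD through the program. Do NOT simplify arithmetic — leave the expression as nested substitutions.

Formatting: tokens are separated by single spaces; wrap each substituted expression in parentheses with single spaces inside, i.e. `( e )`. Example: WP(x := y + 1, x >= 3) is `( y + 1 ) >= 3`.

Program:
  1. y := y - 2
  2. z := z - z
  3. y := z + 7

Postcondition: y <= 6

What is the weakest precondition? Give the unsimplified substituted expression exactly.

post: y <= 6
stmt 3: y := z + 7  -- replace 1 occurrence(s) of y with (z + 7)
  => ( z + 7 ) <= 6
stmt 2: z := z - z  -- replace 1 occurrence(s) of z with (z - z)
  => ( ( z - z ) + 7 ) <= 6
stmt 1: y := y - 2  -- replace 0 occurrence(s) of y with (y - 2)
  => ( ( z - z ) + 7 ) <= 6

Answer: ( ( z - z ) + 7 ) <= 6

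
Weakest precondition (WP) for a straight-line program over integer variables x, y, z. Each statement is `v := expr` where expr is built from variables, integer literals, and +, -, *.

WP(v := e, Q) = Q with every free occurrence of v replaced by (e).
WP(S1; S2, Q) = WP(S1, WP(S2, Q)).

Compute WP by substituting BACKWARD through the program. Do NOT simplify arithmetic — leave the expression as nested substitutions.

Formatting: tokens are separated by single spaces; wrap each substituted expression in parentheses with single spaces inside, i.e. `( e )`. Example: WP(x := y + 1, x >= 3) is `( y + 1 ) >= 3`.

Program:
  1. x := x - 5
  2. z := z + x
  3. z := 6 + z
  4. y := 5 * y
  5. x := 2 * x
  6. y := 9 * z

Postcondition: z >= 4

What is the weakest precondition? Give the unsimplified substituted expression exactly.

post: z >= 4
stmt 6: y := 9 * z  -- replace 0 occurrence(s) of y with (9 * z)
  => z >= 4
stmt 5: x := 2 * x  -- replace 0 occurrence(s) of x with (2 * x)
  => z >= 4
stmt 4: y := 5 * y  -- replace 0 occurrence(s) of y with (5 * y)
  => z >= 4
stmt 3: z := 6 + z  -- replace 1 occurrence(s) of z with (6 + z)
  => ( 6 + z ) >= 4
stmt 2: z := z + x  -- replace 1 occurrence(s) of z with (z + x)
  => ( 6 + ( z + x ) ) >= 4
stmt 1: x := x - 5  -- replace 1 occurrence(s) of x with (x - 5)
  => ( 6 + ( z + ( x - 5 ) ) ) >= 4

Answer: ( 6 + ( z + ( x - 5 ) ) ) >= 4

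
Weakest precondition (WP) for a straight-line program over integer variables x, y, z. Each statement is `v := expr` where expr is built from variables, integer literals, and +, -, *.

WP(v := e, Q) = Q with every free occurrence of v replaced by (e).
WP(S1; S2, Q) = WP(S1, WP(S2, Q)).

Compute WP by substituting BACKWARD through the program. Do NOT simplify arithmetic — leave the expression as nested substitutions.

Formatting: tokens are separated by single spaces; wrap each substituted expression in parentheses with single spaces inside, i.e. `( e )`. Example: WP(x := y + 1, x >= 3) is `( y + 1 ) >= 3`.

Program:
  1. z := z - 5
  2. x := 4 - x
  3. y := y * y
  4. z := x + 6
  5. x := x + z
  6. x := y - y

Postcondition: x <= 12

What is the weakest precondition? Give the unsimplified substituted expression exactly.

Answer: ( ( y * y ) - ( y * y ) ) <= 12

Derivation:
post: x <= 12
stmt 6: x := y - y  -- replace 1 occurrence(s) of x with (y - y)
  => ( y - y ) <= 12
stmt 5: x := x + z  -- replace 0 occurrence(s) of x with (x + z)
  => ( y - y ) <= 12
stmt 4: z := x + 6  -- replace 0 occurrence(s) of z with (x + 6)
  => ( y - y ) <= 12
stmt 3: y := y * y  -- replace 2 occurrence(s) of y with (y * y)
  => ( ( y * y ) - ( y * y ) ) <= 12
stmt 2: x := 4 - x  -- replace 0 occurrence(s) of x with (4 - x)
  => ( ( y * y ) - ( y * y ) ) <= 12
stmt 1: z := z - 5  -- replace 0 occurrence(s) of z with (z - 5)
  => ( ( y * y ) - ( y * y ) ) <= 12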